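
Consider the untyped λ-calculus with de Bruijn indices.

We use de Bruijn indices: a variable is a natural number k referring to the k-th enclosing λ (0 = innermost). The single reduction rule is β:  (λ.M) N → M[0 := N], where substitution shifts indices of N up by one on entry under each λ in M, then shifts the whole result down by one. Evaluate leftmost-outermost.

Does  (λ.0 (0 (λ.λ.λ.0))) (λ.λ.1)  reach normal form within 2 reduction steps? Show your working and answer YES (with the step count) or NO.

  start: (λ.0 (0 (λ.λ.λ.0))) (λ.λ.1)
  [1] (λ.λ.1) ((λ.λ.1) (λ.λ.λ.0))
  [2] λ.(λ.λ.1) (λ.λ.λ.0)

Answer: NO — after 2 steps the term is λ.(λ.λ.1) (λ.λ.λ.0), not yet normal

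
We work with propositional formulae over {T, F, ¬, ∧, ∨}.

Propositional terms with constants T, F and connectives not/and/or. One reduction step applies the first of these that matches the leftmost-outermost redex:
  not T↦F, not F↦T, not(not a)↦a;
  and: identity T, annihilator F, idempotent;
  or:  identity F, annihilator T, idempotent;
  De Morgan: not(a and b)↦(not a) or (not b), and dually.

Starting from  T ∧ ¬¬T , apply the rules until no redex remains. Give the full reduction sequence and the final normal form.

Answer: normal form = T  (in 2 steps)

Working:
  start: T ∧ ¬¬T
  →1  ¬¬T
  →2  T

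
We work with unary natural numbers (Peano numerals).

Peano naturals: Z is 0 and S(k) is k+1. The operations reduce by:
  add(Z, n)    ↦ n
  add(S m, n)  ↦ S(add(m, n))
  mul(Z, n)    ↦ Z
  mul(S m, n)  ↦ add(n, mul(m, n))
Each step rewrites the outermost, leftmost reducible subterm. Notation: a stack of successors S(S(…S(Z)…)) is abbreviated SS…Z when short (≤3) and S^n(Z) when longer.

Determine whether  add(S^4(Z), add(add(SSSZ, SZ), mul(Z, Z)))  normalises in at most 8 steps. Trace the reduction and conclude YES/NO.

  start: add(S^4(Z), add(add(SSSZ, SZ), mul(Z, Z)))
  [1] S(add(SSSZ, add(add(SSSZ, SZ), mul(Z, Z))))
  [2] S(S(add(SSZ, add(add(SSSZ, SZ), mul(Z, Z)))))
  [3] S(S(S(add(SZ, add(add(SSSZ, SZ), mul(Z, Z))))))
  [4] S(S(S(S(add(Z, add(add(SSSZ, SZ), mul(Z, Z)))))))
  [5] S(S(S(S(add(add(SSSZ, SZ), mul(Z, Z))))))
  [6] S(S(S(S(add(S(add(SSZ, SZ)), mul(Z, Z))))))
  [7] S(S(S(S(S(add(add(SSZ, SZ), mul(Z, Z)))))))
  [8] S(S(S(S(S(add(S(add(SZ, SZ)), mul(Z, Z)))))))

Answer: NO — after 8 steps the term is S(S(S(S(S(add(S(add(SZ, SZ)), mul(Z, Z))))))), not yet normal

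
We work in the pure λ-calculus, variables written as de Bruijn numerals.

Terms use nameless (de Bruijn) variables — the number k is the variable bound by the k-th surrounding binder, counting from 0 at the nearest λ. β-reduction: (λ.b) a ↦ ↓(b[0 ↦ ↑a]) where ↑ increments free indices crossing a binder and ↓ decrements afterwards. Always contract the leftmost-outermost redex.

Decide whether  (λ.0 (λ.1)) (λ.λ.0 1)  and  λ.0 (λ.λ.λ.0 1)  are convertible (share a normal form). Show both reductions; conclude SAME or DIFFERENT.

Answer: SAME — A ⇓ λ.0 (λ.λ.λ.0 1), B ⇓ λ.0 (λ.λ.λ.0 1)

Working:
Term A:
  start: (λ.0 (λ.1)) (λ.λ.0 1)
  →1  (λ.λ.0 1) (λ.λ.λ.0 1)
  →2  λ.0 (λ.λ.λ.0 1)

Term B:
  start: λ.0 (λ.λ.λ.0 1)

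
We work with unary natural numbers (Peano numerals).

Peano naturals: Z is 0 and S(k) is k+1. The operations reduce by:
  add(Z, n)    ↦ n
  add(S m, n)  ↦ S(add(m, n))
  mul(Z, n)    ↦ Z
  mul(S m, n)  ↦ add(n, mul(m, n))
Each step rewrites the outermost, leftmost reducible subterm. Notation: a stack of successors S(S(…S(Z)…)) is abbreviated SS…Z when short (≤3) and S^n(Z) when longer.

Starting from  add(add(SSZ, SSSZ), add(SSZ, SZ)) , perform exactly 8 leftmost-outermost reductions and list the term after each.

Answer: after 8 steps: S(S(S(S(S(add(Z, add(SSZ, SZ)))))))

Derivation:
  start: add(add(SSZ, SSSZ), add(SSZ, SZ))
  →1  add(S(add(SZ, SSSZ)), add(SSZ, SZ))
  →2  S(add(add(SZ, SSSZ), add(SSZ, SZ)))
  →3  S(add(S(add(Z, SSSZ)), add(SSZ, SZ)))
  →4  S(S(add(add(Z, SSSZ), add(SSZ, SZ))))
  →5  S(S(add(SSSZ, add(SSZ, SZ))))
  →6  S(S(S(add(SSZ, add(SSZ, SZ)))))
  →7  S(S(S(S(add(SZ, add(SSZ, SZ))))))
  →8  S(S(S(S(S(add(Z, add(SSZ, SZ)))))))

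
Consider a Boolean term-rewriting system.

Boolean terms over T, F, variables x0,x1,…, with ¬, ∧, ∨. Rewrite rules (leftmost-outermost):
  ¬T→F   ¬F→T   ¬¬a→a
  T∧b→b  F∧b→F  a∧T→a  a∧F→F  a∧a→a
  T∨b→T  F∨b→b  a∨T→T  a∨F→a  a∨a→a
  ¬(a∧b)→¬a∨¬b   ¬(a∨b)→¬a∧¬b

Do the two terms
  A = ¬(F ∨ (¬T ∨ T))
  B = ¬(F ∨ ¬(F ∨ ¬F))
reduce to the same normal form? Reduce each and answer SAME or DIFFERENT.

Term A:
  start: ¬(F ∨ (¬T ∨ T))
  →1  ¬F ∧ ¬(¬T ∨ T)
  →2  T ∧ ¬(¬T ∨ T)
  →3  ¬(¬T ∨ T)
  →4  ¬¬T ∧ ¬T
  →5  T ∧ ¬T
  →6  ¬T
  →7  F

Term B:
  start: ¬(F ∨ ¬(F ∨ ¬F))
  →1  ¬F ∧ ¬¬(F ∨ ¬F)
  →2  T ∧ ¬¬(F ∨ ¬F)
  →3  ¬¬(F ∨ ¬F)
  →4  F ∨ ¬F
  →5  ¬F
  →6  T

Answer: DIFFERENT — A ⇓ F, B ⇓ T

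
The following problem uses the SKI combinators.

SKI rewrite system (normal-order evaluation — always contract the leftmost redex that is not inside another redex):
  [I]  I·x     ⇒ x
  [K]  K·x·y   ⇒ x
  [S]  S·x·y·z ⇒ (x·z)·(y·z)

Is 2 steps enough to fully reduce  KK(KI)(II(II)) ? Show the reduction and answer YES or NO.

Answer: NO — after 2 steps the term is K(I(II)), not yet normal

Reduction:
  start: KK(KI)(II(II))
  [1] K(II(II))
  [2] K(I(II))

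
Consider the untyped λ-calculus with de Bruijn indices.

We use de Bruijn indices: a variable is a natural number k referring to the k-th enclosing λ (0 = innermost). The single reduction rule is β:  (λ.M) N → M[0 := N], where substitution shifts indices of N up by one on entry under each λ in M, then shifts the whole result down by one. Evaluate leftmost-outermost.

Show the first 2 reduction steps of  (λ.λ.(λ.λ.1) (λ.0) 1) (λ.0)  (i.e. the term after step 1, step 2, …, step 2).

  start: (λ.λ.(λ.λ.1) (λ.0) 1) (λ.0)
  [1] λ.(λ.λ.1) (λ.0) (λ.0)
  [2] λ.(λ.λ.0) (λ.0)

Answer: after 2 steps: λ.(λ.λ.0) (λ.0)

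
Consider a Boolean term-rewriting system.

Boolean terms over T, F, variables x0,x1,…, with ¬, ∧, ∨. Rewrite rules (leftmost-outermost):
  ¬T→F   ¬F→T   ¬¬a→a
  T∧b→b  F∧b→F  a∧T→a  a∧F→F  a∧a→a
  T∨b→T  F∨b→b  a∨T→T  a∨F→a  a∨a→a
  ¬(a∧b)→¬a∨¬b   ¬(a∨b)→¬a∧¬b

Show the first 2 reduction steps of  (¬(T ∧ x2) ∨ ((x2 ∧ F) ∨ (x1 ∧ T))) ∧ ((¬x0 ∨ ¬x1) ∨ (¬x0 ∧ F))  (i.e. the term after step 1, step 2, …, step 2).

  start: (¬(T ∧ x2) ∨ ((x2 ∧ F) ∨ (x1 ∧ T))) ∧ ((¬x0 ∨ ¬x1) ∨ (¬x0 ∧ F))
  [1] ((¬T ∨ ¬x2) ∨ ((x2 ∧ F) ∨ (x1 ∧ T))) ∧ ((¬x0 ∨ ¬x1) ∨ (¬x0 ∧ F))
  [2] ((F ∨ ¬x2) ∨ ((x2 ∧ F) ∨ (x1 ∧ T))) ∧ ((¬x0 ∨ ¬x1) ∨ (¬x0 ∧ F))

Answer: after 2 steps: ((F ∨ ¬x2) ∨ ((x2 ∧ F) ∨ (x1 ∧ T))) ∧ ((¬x0 ∨ ¬x1) ∨ (¬x0 ∧ F))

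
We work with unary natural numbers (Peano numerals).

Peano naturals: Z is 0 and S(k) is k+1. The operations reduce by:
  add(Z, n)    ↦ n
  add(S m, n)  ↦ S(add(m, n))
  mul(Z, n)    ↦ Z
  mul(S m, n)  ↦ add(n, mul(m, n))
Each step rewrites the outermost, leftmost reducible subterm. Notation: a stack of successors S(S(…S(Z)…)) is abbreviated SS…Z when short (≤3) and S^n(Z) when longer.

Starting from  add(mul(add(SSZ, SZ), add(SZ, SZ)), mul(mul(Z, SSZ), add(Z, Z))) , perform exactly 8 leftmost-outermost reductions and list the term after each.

Answer: after 8 steps: S(S(add(add(Z, mul(add(SZ, SZ), add(SZ, SZ))), mul(mul(Z, SSZ), add(Z, Z)))))

Working:
  start: add(mul(add(SSZ, SZ), add(SZ, SZ)), mul(mul(Z, SSZ), add(Z, Z)))
  step 1: add(mul(S(add(SZ, SZ)), add(SZ, SZ)), mul(mul(Z, SSZ), add(Z, Z)))
  step 2: add(add(add(SZ, SZ), mul(add(SZ, SZ), add(SZ, SZ))), mul(mul(Z, SSZ), add(Z, Z)))
  step 3: add(add(S(add(Z, SZ)), mul(add(SZ, SZ), add(SZ, SZ))), mul(mul(Z, SSZ), add(Z, Z)))
  step 4: add(S(add(add(Z, SZ), mul(add(SZ, SZ), add(SZ, SZ)))), mul(mul(Z, SSZ), add(Z, Z)))
  step 5: S(add(add(add(Z, SZ), mul(add(SZ, SZ), add(SZ, SZ))), mul(mul(Z, SSZ), add(Z, Z))))
  step 6: S(add(add(SZ, mul(add(SZ, SZ), add(SZ, SZ))), mul(mul(Z, SSZ), add(Z, Z))))
  step 7: S(add(S(add(Z, mul(add(SZ, SZ), add(SZ, SZ)))), mul(mul(Z, SSZ), add(Z, Z))))
  step 8: S(S(add(add(Z, mul(add(SZ, SZ), add(SZ, SZ))), mul(mul(Z, SSZ), add(Z, Z)))))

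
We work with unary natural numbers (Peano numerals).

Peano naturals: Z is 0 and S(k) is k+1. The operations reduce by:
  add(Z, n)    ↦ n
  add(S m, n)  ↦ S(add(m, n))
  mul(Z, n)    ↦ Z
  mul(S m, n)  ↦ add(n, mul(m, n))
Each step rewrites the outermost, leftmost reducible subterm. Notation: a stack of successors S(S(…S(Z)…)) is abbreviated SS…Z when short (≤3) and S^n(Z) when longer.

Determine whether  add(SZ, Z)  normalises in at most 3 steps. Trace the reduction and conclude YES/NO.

Answer: YES — reaches normal form SZ in 2 ≤ 3 steps

Derivation:
  start: add(SZ, Z)
  step 1: S(add(Z, Z))
  step 2: SZ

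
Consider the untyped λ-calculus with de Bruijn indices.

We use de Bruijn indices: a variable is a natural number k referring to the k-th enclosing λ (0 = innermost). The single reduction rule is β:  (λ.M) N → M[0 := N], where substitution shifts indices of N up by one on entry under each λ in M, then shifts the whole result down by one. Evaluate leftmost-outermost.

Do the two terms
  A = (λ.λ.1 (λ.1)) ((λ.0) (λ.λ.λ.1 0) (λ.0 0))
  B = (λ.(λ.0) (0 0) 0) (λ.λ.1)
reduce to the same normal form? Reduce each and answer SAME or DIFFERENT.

Term A:
  start: (λ.λ.1 (λ.1)) ((λ.0) (λ.λ.λ.1 0) (λ.0 0))
  →1  λ.(λ.0) (λ.λ.λ.1 0) (λ.0 0) (λ.1)
  →2  λ.(λ.λ.λ.1 0) (λ.0 0) (λ.1)
  →3  λ.(λ.λ.1 0) (λ.1)
  →4  λ.λ.(λ.2) 0
  →5  λ.λ.1

Term B:
  start: (λ.(λ.0) (0 0) 0) (λ.λ.1)
  →1  (λ.0) ((λ.λ.1) (λ.λ.1)) (λ.λ.1)
  →2  (λ.λ.1) (λ.λ.1) (λ.λ.1)
  →3  (λ.λ.λ.1) (λ.λ.1)
  →4  λ.λ.1

Answer: SAME — A ⇓ λ.λ.1, B ⇓ λ.λ.1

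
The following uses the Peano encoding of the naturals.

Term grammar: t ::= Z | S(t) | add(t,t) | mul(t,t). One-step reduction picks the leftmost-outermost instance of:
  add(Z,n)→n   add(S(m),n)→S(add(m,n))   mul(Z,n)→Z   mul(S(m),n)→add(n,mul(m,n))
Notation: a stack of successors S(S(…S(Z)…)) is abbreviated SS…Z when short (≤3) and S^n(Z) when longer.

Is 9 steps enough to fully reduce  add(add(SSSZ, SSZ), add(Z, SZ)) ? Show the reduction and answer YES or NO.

  start: add(add(SSSZ, SSZ), add(Z, SZ))
  step 1: add(S(add(SSZ, SSZ)), add(Z, SZ))
  step 2: S(add(add(SSZ, SSZ), add(Z, SZ)))
  step 3: S(add(S(add(SZ, SSZ)), add(Z, SZ)))
  step 4: S(S(add(add(SZ, SSZ), add(Z, SZ))))
  step 5: S(S(add(S(add(Z, SSZ)), add(Z, SZ))))
  step 6: S(S(S(add(add(Z, SSZ), add(Z, SZ)))))
  step 7: S(S(S(add(SSZ, add(Z, SZ)))))
  step 8: S(S(S(S(add(SZ, add(Z, SZ))))))
  step 9: S(S(S(S(S(add(Z, add(Z, SZ)))))))

Answer: NO — after 9 steps the term is S(S(S(S(S(add(Z, add(Z, SZ))))))), not yet normal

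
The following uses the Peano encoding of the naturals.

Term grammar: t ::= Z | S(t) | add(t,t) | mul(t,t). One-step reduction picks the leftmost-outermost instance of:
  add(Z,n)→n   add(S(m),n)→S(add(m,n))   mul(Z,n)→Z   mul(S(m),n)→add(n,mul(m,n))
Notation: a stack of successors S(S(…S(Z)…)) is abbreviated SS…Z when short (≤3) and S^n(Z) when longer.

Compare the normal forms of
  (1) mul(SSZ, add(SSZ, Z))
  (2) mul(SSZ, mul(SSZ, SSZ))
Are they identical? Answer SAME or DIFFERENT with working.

Term A:
  start: mul(SSZ, add(SSZ, Z))
  →1  add(add(SSZ, Z), mul(SZ, add(SSZ, Z)))
  →2  add(S(add(SZ, Z)), mul(SZ, add(SSZ, Z)))
  →3  S(add(add(SZ, Z), mul(SZ, add(SSZ, Z))))
  →4  S(add(S(add(Z, Z)), mul(SZ, add(SSZ, Z))))
  →5  S(S(add(add(Z, Z), mul(SZ, add(SSZ, Z)))))
  →6  S(S(add(Z, mul(SZ, add(SSZ, Z)))))
  →7  S(S(mul(SZ, add(SSZ, Z))))
  →8  S(S(add(add(SSZ, Z), mul(Z, add(SSZ, Z)))))
  →9  S(S(add(S(add(SZ, Z)), mul(Z, add(SSZ, Z)))))
  →10  S(S(S(add(add(SZ, Z), mul(Z, add(SSZ, Z))))))
  →11  S(S(S(add(S(add(Z, Z)), mul(Z, add(SSZ, Z))))))
  →12  S(S(S(S(add(add(Z, Z), mul(Z, add(SSZ, Z)))))))
  →13  S(S(S(S(add(Z, mul(Z, add(SSZ, Z)))))))
  →14  S(S(S(S(mul(Z, add(SSZ, Z))))))
  →15  S^4(Z)

Term B:
  start: mul(SSZ, mul(SSZ, SSZ))
  →1  add(mul(SSZ, SSZ), mul(SZ, mul(SSZ, SSZ)))
  →2  add(add(SSZ, mul(SZ, SSZ)), mul(SZ, mul(SSZ, SSZ)))
  →3  add(S(add(SZ, mul(SZ, SSZ))), mul(SZ, mul(SSZ, SSZ)))
  →4  S(add(add(SZ, mul(SZ, SSZ)), mul(SZ, mul(SSZ, SSZ))))
  →5  S(add(S(add(Z, mul(SZ, SSZ))), mul(SZ, mul(SSZ, SSZ))))
  →6  S(S(add(add(Z, mul(SZ, SSZ)), mul(SZ, mul(SSZ, SSZ)))))
  →7  S(S(add(mul(SZ, SSZ), mul(SZ, mul(SSZ, SSZ)))))
  →8  S(S(add(add(SSZ, mul(Z, SSZ)), mul(SZ, mul(SSZ, SSZ)))))
  →9  S(S(add(S(add(SZ, mul(Z, SSZ))), mul(SZ, mul(SSZ, SSZ)))))
  →10  S(S(S(add(add(SZ, mul(Z, SSZ)), mul(SZ, mul(SSZ, SSZ))))))
  →11  S(S(S(add(S(add(Z, mul(Z, SSZ))), mul(SZ, mul(SSZ, SSZ))))))
  →12  S(S(S(S(add(add(Z, mul(Z, SSZ)), mul(SZ, mul(SSZ, SSZ)))))))
  →13  S(S(S(S(add(mul(Z, SSZ), mul(SZ, mul(SSZ, SSZ)))))))
  →14  S(S(S(S(add(Z, mul(SZ, mul(SSZ, SSZ)))))))
  →15  S(S(S(S(mul(SZ, mul(SSZ, SSZ))))))
  →16  S(S(S(S(add(mul(SSZ, SSZ), mul(Z, mul(SSZ, SSZ)))))))
  →17  S(S(S(S(add(add(SSZ, mul(SZ, SSZ)), mul(Z, mul(SSZ, SSZ)))))))
  →18  S(S(S(S(add(S(add(SZ, mul(SZ, SSZ))), mul(Z, mul(SSZ, SSZ)))))))
  →19  S(S(S(S(S(add(add(SZ, mul(SZ, SSZ)), mul(Z, mul(SSZ, SSZ))))))))
  →20  S(S(S(S(S(add(S(add(Z, mul(SZ, SSZ))), mul(Z, mul(SSZ, SSZ))))))))
  →21  S(S(S(S(S(S(add(add(Z, mul(SZ, SSZ)), mul(Z, mul(SSZ, SSZ)))))))))
  →22  S(S(S(S(S(S(add(mul(SZ, SSZ), mul(Z, mul(SSZ, SSZ)))))))))
  →23  S(S(S(S(S(S(add(add(SSZ, mul(Z, SSZ)), mul(Z, mul(SSZ, SSZ)))))))))
  →24  S(S(S(S(S(S(add(S(add(SZ, mul(Z, SSZ))), mul(Z, mul(SSZ, SSZ)))))))))
  →25  S(S(S(S(S(S(S(add(add(SZ, mul(Z, SSZ)), mul(Z, mul(SSZ, SSZ))))))))))
  →26  S(S(S(S(S(S(S(add(S(add(Z, mul(Z, SSZ))), mul(Z, mul(SSZ, SSZ))))))))))
  →27  S(S(S(S(S(S(S(S(add(add(Z, mul(Z, SSZ)), mul(Z, mul(SSZ, SSZ)))))))))))
  →28  S(S(S(S(S(S(S(S(add(mul(Z, SSZ), mul(Z, mul(SSZ, SSZ)))))))))))
  →29  S(S(S(S(S(S(S(S(add(Z, mul(Z, mul(SSZ, SSZ)))))))))))
  →30  S(S(S(S(S(S(S(S(mul(Z, mul(SSZ, SSZ))))))))))
  →31  S^8(Z)

Answer: DIFFERENT — A ⇓ S^4(Z), B ⇓ S^8(Z)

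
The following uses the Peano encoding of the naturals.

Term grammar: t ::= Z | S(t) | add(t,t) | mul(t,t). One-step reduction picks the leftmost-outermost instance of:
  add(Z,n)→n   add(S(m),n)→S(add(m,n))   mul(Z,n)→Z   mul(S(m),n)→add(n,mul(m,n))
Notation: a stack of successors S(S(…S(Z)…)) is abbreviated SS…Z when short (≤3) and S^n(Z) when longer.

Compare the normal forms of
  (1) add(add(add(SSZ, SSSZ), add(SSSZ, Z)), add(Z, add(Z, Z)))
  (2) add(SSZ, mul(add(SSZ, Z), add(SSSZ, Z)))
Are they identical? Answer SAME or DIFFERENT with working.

Term A:
  start: add(add(add(SSZ, SSSZ), add(SSSZ, Z)), add(Z, add(Z, Z)))
  step 1: add(add(S(add(SZ, SSSZ)), add(SSSZ, Z)), add(Z, add(Z, Z)))
  step 2: add(S(add(add(SZ, SSSZ), add(SSSZ, Z))), add(Z, add(Z, Z)))
  step 3: S(add(add(add(SZ, SSSZ), add(SSSZ, Z)), add(Z, add(Z, Z))))
  step 4: S(add(add(S(add(Z, SSSZ)), add(SSSZ, Z)), add(Z, add(Z, Z))))
  step 5: S(add(S(add(add(Z, SSSZ), add(SSSZ, Z))), add(Z, add(Z, Z))))
  step 6: S(S(add(add(add(Z, SSSZ), add(SSSZ, Z)), add(Z, add(Z, Z)))))
  step 7: S(S(add(add(SSSZ, add(SSSZ, Z)), add(Z, add(Z, Z)))))
  step 8: S(S(add(S(add(SSZ, add(SSSZ, Z))), add(Z, add(Z, Z)))))
  step 9: S(S(S(add(add(SSZ, add(SSSZ, Z)), add(Z, add(Z, Z))))))
  step 10: S(S(S(add(S(add(SZ, add(SSSZ, Z))), add(Z, add(Z, Z))))))
  step 11: S(S(S(S(add(add(SZ, add(SSSZ, Z)), add(Z, add(Z, Z)))))))
  step 12: S(S(S(S(add(S(add(Z, add(SSSZ, Z))), add(Z, add(Z, Z)))))))
  step 13: S(S(S(S(S(add(add(Z, add(SSSZ, Z)), add(Z, add(Z, Z))))))))
  step 14: S(S(S(S(S(add(add(SSSZ, Z), add(Z, add(Z, Z))))))))
  step 15: S(S(S(S(S(add(S(add(SSZ, Z)), add(Z, add(Z, Z))))))))
  step 16: S(S(S(S(S(S(add(add(SSZ, Z), add(Z, add(Z, Z)))))))))
  step 17: S(S(S(S(S(S(add(S(add(SZ, Z)), add(Z, add(Z, Z)))))))))
  step 18: S(S(S(S(S(S(S(add(add(SZ, Z), add(Z, add(Z, Z))))))))))
  step 19: S(S(S(S(S(S(S(add(S(add(Z, Z)), add(Z, add(Z, Z))))))))))
  step 20: S(S(S(S(S(S(S(S(add(add(Z, Z), add(Z, add(Z, Z)))))))))))
  step 21: S(S(S(S(S(S(S(S(add(Z, add(Z, add(Z, Z)))))))))))
  step 22: S(S(S(S(S(S(S(S(add(Z, add(Z, Z))))))))))
  step 23: S(S(S(S(S(S(S(S(add(Z, Z)))))))))
  step 24: S^8(Z)

Term B:
  start: add(SSZ, mul(add(SSZ, Z), add(SSSZ, Z)))
  step 1: S(add(SZ, mul(add(SSZ, Z), add(SSSZ, Z))))
  step 2: S(S(add(Z, mul(add(SSZ, Z), add(SSSZ, Z)))))
  step 3: S(S(mul(add(SSZ, Z), add(SSSZ, Z))))
  step 4: S(S(mul(S(add(SZ, Z)), add(SSSZ, Z))))
  step 5: S(S(add(add(SSSZ, Z), mul(add(SZ, Z), add(SSSZ, Z)))))
  step 6: S(S(add(S(add(SSZ, Z)), mul(add(SZ, Z), add(SSSZ, Z)))))
  step 7: S(S(S(add(add(SSZ, Z), mul(add(SZ, Z), add(SSSZ, Z))))))
  step 8: S(S(S(add(S(add(SZ, Z)), mul(add(SZ, Z), add(SSSZ, Z))))))
  step 9: S(S(S(S(add(add(SZ, Z), mul(add(SZ, Z), add(SSSZ, Z)))))))
  step 10: S(S(S(S(add(S(add(Z, Z)), mul(add(SZ, Z), add(SSSZ, Z)))))))
  step 11: S(S(S(S(S(add(add(Z, Z), mul(add(SZ, Z), add(SSSZ, Z))))))))
  step 12: S(S(S(S(S(add(Z, mul(add(SZ, Z), add(SSSZ, Z))))))))
  step 13: S(S(S(S(S(mul(add(SZ, Z), add(SSSZ, Z)))))))
  step 14: S(S(S(S(S(mul(S(add(Z, Z)), add(SSSZ, Z)))))))
  step 15: S(S(S(S(S(add(add(SSSZ, Z), mul(add(Z, Z), add(SSSZ, Z))))))))
  step 16: S(S(S(S(S(add(S(add(SSZ, Z)), mul(add(Z, Z), add(SSSZ, Z))))))))
  step 17: S(S(S(S(S(S(add(add(SSZ, Z), mul(add(Z, Z), add(SSSZ, Z)))))))))
  step 18: S(S(S(S(S(S(add(S(add(SZ, Z)), mul(add(Z, Z), add(SSSZ, Z)))))))))
  step 19: S(S(S(S(S(S(S(add(add(SZ, Z), mul(add(Z, Z), add(SSSZ, Z))))))))))
  step 20: S(S(S(S(S(S(S(add(S(add(Z, Z)), mul(add(Z, Z), add(SSSZ, Z))))))))))
  step 21: S(S(S(S(S(S(S(S(add(add(Z, Z), mul(add(Z, Z), add(SSSZ, Z)))))))))))
  step 22: S(S(S(S(S(S(S(S(add(Z, mul(add(Z, Z), add(SSSZ, Z)))))))))))
  step 23: S(S(S(S(S(S(S(S(mul(add(Z, Z), add(SSSZ, Z))))))))))
  step 24: S(S(S(S(S(S(S(S(mul(Z, add(SSSZ, Z))))))))))
  step 25: S^8(Z)

Answer: SAME — A ⇓ S^8(Z), B ⇓ S^8(Z)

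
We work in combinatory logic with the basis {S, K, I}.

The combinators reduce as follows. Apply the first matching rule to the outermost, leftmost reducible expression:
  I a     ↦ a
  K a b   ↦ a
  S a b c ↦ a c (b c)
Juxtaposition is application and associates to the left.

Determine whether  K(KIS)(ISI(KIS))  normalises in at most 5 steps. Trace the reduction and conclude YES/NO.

  start: K(KIS)(ISI(KIS))
  step 1: KIS
  step 2: I

Answer: YES — reaches normal form I in 2 ≤ 5 steps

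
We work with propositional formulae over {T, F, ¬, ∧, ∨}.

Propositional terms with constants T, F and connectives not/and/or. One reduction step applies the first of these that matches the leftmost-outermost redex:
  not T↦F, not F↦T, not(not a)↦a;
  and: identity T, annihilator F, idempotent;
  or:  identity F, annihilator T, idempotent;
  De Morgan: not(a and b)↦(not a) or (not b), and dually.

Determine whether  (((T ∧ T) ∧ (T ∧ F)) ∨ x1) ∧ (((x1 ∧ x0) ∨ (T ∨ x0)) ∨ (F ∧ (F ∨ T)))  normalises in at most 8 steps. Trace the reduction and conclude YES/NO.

  start: (((T ∧ T) ∧ (T ∧ F)) ∨ x1) ∧ (((x1 ∧ x0) ∨ (T ∨ x0)) ∨ (F ∧ (F ∨ T)))
  step 1: ((T ∧ (T ∧ F)) ∨ x1) ∧ (((x1 ∧ x0) ∨ (T ∨ x0)) ∨ (F ∧ (F ∨ T)))
  step 2: ((T ∧ F) ∨ x1) ∧ (((x1 ∧ x0) ∨ (T ∨ x0)) ∨ (F ∧ (F ∨ T)))
  step 3: (F ∨ x1) ∧ (((x1 ∧ x0) ∨ (T ∨ x0)) ∨ (F ∧ (F ∨ T)))
  step 4: x1 ∧ (((x1 ∧ x0) ∨ (T ∨ x0)) ∨ (F ∧ (F ∨ T)))
  step 5: x1 ∧ (((x1 ∧ x0) ∨ T) ∨ (F ∧ (F ∨ T)))
  step 6: x1 ∧ (T ∨ (F ∧ (F ∨ T)))
  step 7: x1 ∧ T
  step 8: x1

Answer: YES — reaches normal form x1 in 8 ≤ 8 steps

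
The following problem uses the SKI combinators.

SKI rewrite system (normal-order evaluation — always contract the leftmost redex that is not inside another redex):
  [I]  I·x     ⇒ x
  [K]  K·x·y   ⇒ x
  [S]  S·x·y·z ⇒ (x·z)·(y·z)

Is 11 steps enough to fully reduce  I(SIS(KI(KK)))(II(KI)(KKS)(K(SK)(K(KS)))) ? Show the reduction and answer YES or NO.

  start: I(SIS(KI(KK)))(II(KI)(KKS)(K(SK)(K(KS))))
  [1] SIS(KI(KK))(II(KI)(KKS)(K(SK)(K(KS))))
  [2] I(KI(KK))(S(KI(KK)))(II(KI)(KKS)(K(SK)(K(KS))))
  [3] KI(KK)(S(KI(KK)))(II(KI)(KKS)(K(SK)(K(KS))))
  [4] I(S(KI(KK)))(II(KI)(KKS)(K(SK)(K(KS))))
  [5] S(KI(KK))(II(KI)(KKS)(K(SK)(K(KS))))
  [6] SI(II(KI)(KKS)(K(SK)(K(KS))))
  [7] SI(I(KI)(KKS)(K(SK)(K(KS))))
  [8] SI(KI(KKS)(K(SK)(K(KS))))
  [9] SI(I(K(SK)(K(KS))))
  [10] SI(K(SK)(K(KS)))
  [11] SI(SK)

Answer: YES — reaches normal form SI(SK) in 11 ≤ 11 steps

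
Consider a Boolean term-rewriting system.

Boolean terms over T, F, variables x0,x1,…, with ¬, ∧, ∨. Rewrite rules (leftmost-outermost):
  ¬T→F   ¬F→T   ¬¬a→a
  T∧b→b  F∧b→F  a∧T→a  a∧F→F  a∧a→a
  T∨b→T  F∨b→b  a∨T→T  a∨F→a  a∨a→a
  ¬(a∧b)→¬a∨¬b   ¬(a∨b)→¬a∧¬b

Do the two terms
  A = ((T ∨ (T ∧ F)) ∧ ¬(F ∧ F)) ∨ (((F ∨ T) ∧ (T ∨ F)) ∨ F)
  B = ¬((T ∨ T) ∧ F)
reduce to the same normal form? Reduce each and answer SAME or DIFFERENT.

Term A:
  start: ((T ∨ (T ∧ F)) ∧ ¬(F ∧ F)) ∨ (((F ∨ T) ∧ (T ∨ F)) ∨ F)
  →1  (T ∧ ¬(F ∧ F)) ∨ (((F ∨ T) ∧ (T ∨ F)) ∨ F)
  →2  ¬(F ∧ F) ∨ (((F ∨ T) ∧ (T ∨ F)) ∨ F)
  →3  (¬F ∨ ¬F) ∨ (((F ∨ T) ∧ (T ∨ F)) ∨ F)
  →4  ¬F ∨ (((F ∨ T) ∧ (T ∨ F)) ∨ F)
  →5  T ∨ (((F ∨ T) ∧ (T ∨ F)) ∨ F)
  →6  T

Term B:
  start: ¬((T ∨ T) ∧ F)
  →1  ¬(T ∨ T) ∨ ¬F
  →2  (¬T ∧ ¬T) ∨ ¬F
  →3  ¬T ∨ ¬F
  →4  F ∨ ¬F
  →5  ¬F
  →6  T

Answer: SAME — A ⇓ T, B ⇓ T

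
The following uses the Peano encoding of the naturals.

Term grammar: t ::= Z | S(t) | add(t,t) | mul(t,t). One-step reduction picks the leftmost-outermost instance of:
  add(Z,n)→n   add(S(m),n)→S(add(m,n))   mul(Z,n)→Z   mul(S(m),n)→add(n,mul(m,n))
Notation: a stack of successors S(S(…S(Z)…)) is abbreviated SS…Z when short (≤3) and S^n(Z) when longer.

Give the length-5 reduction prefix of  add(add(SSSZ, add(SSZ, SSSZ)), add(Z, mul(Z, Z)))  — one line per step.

Answer: after 5 steps: S(S(add(S(add(Z, add(SSZ, SSSZ))), add(Z, mul(Z, Z)))))

Reduction:
  start: add(add(SSSZ, add(SSZ, SSSZ)), add(Z, mul(Z, Z)))
  [1] add(S(add(SSZ, add(SSZ, SSSZ))), add(Z, mul(Z, Z)))
  [2] S(add(add(SSZ, add(SSZ, SSSZ)), add(Z, mul(Z, Z))))
  [3] S(add(S(add(SZ, add(SSZ, SSSZ))), add(Z, mul(Z, Z))))
  [4] S(S(add(add(SZ, add(SSZ, SSSZ)), add(Z, mul(Z, Z)))))
  [5] S(S(add(S(add(Z, add(SSZ, SSSZ))), add(Z, mul(Z, Z)))))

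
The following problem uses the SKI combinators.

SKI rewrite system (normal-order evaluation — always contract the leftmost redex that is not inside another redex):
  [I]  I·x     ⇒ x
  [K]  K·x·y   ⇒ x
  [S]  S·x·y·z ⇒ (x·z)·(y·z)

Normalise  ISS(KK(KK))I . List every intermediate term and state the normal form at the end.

Answer: normal form = SI(KI)  (in 3 steps)

Derivation:
  start: ISS(KK(KK))I
  [1] SS(KK(KK))I
  [2] SI(KK(KK)I)
  [3] SI(KI)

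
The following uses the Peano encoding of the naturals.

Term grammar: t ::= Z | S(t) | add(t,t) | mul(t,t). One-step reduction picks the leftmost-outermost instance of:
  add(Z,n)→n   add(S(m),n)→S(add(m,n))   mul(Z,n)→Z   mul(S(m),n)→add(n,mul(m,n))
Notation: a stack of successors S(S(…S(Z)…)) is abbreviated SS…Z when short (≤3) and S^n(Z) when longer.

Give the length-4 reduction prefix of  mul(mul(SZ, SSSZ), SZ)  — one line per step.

  start: mul(mul(SZ, SSSZ), SZ)
  →1  mul(add(SSSZ, mul(Z, SSSZ)), SZ)
  →2  mul(S(add(SSZ, mul(Z, SSSZ))), SZ)
  →3  add(SZ, mul(add(SSZ, mul(Z, SSSZ)), SZ))
  →4  S(add(Z, mul(add(SSZ, mul(Z, SSSZ)), SZ)))

Answer: after 4 steps: S(add(Z, mul(add(SSZ, mul(Z, SSSZ)), SZ)))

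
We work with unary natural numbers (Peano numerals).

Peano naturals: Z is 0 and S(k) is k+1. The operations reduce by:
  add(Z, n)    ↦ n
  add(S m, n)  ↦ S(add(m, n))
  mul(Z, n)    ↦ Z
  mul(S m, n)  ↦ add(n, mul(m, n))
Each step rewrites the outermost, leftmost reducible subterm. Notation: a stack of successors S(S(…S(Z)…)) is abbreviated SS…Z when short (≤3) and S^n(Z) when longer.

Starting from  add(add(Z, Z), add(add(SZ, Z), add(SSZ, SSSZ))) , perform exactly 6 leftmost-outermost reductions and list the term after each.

  start: add(add(Z, Z), add(add(SZ, Z), add(SSZ, SSSZ)))
  →1  add(Z, add(add(SZ, Z), add(SSZ, SSSZ)))
  →2  add(add(SZ, Z), add(SSZ, SSSZ))
  →3  add(S(add(Z, Z)), add(SSZ, SSSZ))
  →4  S(add(add(Z, Z), add(SSZ, SSSZ)))
  →5  S(add(Z, add(SSZ, SSSZ)))
  →6  S(add(SSZ, SSSZ))

Answer: after 6 steps: S(add(SSZ, SSSZ))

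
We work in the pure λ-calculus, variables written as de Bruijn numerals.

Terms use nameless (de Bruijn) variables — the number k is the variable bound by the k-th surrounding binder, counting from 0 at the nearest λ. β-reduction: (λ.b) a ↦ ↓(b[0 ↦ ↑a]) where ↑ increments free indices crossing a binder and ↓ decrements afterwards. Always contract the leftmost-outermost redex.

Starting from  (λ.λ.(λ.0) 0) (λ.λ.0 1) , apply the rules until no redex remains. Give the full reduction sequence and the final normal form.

Answer: normal form = λ.0  (in 2 steps)

Reduction:
  start: (λ.λ.(λ.0) 0) (λ.λ.0 1)
  →1  λ.(λ.0) 0
  →2  λ.0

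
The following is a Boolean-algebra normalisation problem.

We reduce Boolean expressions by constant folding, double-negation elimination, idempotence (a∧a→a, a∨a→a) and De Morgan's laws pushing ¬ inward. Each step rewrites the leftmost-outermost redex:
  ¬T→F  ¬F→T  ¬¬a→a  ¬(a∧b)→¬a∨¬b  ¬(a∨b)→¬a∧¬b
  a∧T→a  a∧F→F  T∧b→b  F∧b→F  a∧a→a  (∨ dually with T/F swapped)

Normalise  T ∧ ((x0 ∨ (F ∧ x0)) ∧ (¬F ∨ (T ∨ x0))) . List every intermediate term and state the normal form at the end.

  start: T ∧ ((x0 ∨ (F ∧ x0)) ∧ (¬F ∨ (T ∨ x0)))
  step 1: (x0 ∨ (F ∧ x0)) ∧ (¬F ∨ (T ∨ x0))
  step 2: (x0 ∨ F) ∧ (¬F ∨ (T ∨ x0))
  step 3: x0 ∧ (¬F ∨ (T ∨ x0))
  step 4: x0 ∧ (T ∨ (T ∨ x0))
  step 5: x0 ∧ T
  step 6: x0

Answer: normal form = x0  (in 6 steps)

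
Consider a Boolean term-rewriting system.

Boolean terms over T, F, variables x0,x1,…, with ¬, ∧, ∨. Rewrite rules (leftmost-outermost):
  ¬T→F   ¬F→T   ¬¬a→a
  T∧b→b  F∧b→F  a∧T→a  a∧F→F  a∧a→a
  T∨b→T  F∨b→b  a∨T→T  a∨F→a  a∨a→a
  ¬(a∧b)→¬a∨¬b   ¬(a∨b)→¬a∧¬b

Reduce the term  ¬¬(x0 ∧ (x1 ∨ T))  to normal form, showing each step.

Answer: normal form = x0  (in 3 steps)

Working:
  start: ¬¬(x0 ∧ (x1 ∨ T))
  step 1: x0 ∧ (x1 ∨ T)
  step 2: x0 ∧ T
  step 3: x0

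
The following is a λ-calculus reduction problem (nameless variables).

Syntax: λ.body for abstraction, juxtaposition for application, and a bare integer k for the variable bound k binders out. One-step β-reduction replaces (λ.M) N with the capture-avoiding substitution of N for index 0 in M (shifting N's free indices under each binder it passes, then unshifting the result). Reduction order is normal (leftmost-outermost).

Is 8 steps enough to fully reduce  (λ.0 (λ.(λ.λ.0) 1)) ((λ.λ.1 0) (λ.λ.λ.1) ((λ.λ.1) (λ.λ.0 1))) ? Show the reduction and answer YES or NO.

Answer: YES — reaches normal form λ.λ.λ.0 in 6 ≤ 8 steps

Derivation:
  start: (λ.0 (λ.(λ.λ.0) 1)) ((λ.λ.1 0) (λ.λ.λ.1) ((λ.λ.1) (λ.λ.0 1)))
  step 1: (λ.λ.1 0) (λ.λ.λ.1) ((λ.λ.1) (λ.λ.0 1)) (λ.(λ.λ.0) ((λ.λ.1 0) (λ.λ.λ.1) ((λ.λ.1) (λ.λ.0 1))))
  step 2: (λ.(λ.λ.λ.1) 0) ((λ.λ.1) (λ.λ.0 1)) (λ.(λ.λ.0) ((λ.λ.1 0) (λ.λ.λ.1) ((λ.λ.1) (λ.λ.0 1))))
  step 3: (λ.λ.λ.1) ((λ.λ.1) (λ.λ.0 1)) (λ.(λ.λ.0) ((λ.λ.1 0) (λ.λ.λ.1) ((λ.λ.1) (λ.λ.0 1))))
  step 4: (λ.λ.1) (λ.(λ.λ.0) ((λ.λ.1 0) (λ.λ.λ.1) ((λ.λ.1) (λ.λ.0 1))))
  step 5: λ.λ.(λ.λ.0) ((λ.λ.1 0) (λ.λ.λ.1) ((λ.λ.1) (λ.λ.0 1)))
  step 6: λ.λ.λ.0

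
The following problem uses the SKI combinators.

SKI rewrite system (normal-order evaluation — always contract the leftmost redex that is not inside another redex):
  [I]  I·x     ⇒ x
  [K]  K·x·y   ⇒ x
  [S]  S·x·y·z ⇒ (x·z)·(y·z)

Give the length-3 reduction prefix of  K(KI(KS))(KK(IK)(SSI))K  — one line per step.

  start: K(KI(KS))(KK(IK)(SSI))K
  step 1: KI(KS)K
  step 2: IK
  step 3: K

Answer: after 3 steps: K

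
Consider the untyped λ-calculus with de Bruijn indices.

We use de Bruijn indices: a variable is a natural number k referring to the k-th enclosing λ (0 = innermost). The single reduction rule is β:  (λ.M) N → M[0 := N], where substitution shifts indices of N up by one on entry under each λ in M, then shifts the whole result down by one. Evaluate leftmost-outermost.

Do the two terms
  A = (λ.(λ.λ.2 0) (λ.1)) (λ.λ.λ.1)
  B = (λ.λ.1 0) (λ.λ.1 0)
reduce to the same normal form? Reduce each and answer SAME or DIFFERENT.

Term A:
  start: (λ.(λ.λ.2 0) (λ.1)) (λ.λ.λ.1)
  [1] (λ.λ.(λ.λ.λ.1) 0) (λ.λ.λ.λ.1)
  [2] λ.(λ.λ.λ.1) 0
  [3] λ.λ.λ.1

Term B:
  start: (λ.λ.1 0) (λ.λ.1 0)
  [1] λ.(λ.λ.1 0) 0
  [2] λ.λ.1 0

Answer: DIFFERENT — A ⇓ λ.λ.λ.1, B ⇓ λ.λ.1 0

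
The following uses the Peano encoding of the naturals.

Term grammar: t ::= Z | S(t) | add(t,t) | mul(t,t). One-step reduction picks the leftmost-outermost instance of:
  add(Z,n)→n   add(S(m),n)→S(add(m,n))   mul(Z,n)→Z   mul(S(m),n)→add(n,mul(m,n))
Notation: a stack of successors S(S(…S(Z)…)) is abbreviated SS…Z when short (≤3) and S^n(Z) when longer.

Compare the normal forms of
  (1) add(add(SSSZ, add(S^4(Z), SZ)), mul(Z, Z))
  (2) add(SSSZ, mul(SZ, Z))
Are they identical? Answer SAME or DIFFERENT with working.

Term A:
  start: add(add(SSSZ, add(S^4(Z), SZ)), mul(Z, Z))
  step 1: add(S(add(SSZ, add(S^4(Z), SZ))), mul(Z, Z))
  step 2: S(add(add(SSZ, add(S^4(Z), SZ)), mul(Z, Z)))
  step 3: S(add(S(add(SZ, add(S^4(Z), SZ))), mul(Z, Z)))
  step 4: S(S(add(add(SZ, add(S^4(Z), SZ)), mul(Z, Z))))
  step 5: S(S(add(S(add(Z, add(S^4(Z), SZ))), mul(Z, Z))))
  step 6: S(S(S(add(add(Z, add(S^4(Z), SZ)), mul(Z, Z)))))
  step 7: S(S(S(add(add(S^4(Z), SZ), mul(Z, Z)))))
  step 8: S(S(S(add(S(add(SSSZ, SZ)), mul(Z, Z)))))
  step 9: S(S(S(S(add(add(SSSZ, SZ), mul(Z, Z))))))
  step 10: S(S(S(S(add(S(add(SSZ, SZ)), mul(Z, Z))))))
  step 11: S(S(S(S(S(add(add(SSZ, SZ), mul(Z, Z)))))))
  step 12: S(S(S(S(S(add(S(add(SZ, SZ)), mul(Z, Z)))))))
  step 13: S(S(S(S(S(S(add(add(SZ, SZ), mul(Z, Z))))))))
  step 14: S(S(S(S(S(S(add(S(add(Z, SZ)), mul(Z, Z))))))))
  step 15: S(S(S(S(S(S(S(add(add(Z, SZ), mul(Z, Z)))))))))
  step 16: S(S(S(S(S(S(S(add(SZ, mul(Z, Z)))))))))
  step 17: S(S(S(S(S(S(S(S(add(Z, mul(Z, Z))))))))))
  step 18: S(S(S(S(S(S(S(S(mul(Z, Z)))))))))
  step 19: S^8(Z)

Term B:
  start: add(SSSZ, mul(SZ, Z))
  step 1: S(add(SSZ, mul(SZ, Z)))
  step 2: S(S(add(SZ, mul(SZ, Z))))
  step 3: S(S(S(add(Z, mul(SZ, Z)))))
  step 4: S(S(S(mul(SZ, Z))))
  step 5: S(S(S(add(Z, mul(Z, Z)))))
  step 6: S(S(S(mul(Z, Z))))
  step 7: SSSZ

Answer: DIFFERENT — A ⇓ S^8(Z), B ⇓ SSSZ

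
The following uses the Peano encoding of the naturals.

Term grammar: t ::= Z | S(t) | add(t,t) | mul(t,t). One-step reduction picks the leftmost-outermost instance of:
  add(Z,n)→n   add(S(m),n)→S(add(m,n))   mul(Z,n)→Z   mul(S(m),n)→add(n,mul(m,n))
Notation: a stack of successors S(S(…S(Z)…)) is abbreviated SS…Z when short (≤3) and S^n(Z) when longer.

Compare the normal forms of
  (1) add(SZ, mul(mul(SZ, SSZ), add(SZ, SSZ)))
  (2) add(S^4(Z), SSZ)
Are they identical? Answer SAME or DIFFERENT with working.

Term A:
  start: add(SZ, mul(mul(SZ, SSZ), add(SZ, SSZ)))
  [1] S(add(Z, mul(mul(SZ, SSZ), add(SZ, SSZ))))
  [2] S(mul(mul(SZ, SSZ), add(SZ, SSZ)))
  [3] S(mul(add(SSZ, mul(Z, SSZ)), add(SZ, SSZ)))
  [4] S(mul(S(add(SZ, mul(Z, SSZ))), add(SZ, SSZ)))
  [5] S(add(add(SZ, SSZ), mul(add(SZ, mul(Z, SSZ)), add(SZ, SSZ))))
  [6] S(add(S(add(Z, SSZ)), mul(add(SZ, mul(Z, SSZ)), add(SZ, SSZ))))
  [7] S(S(add(add(Z, SSZ), mul(add(SZ, mul(Z, SSZ)), add(SZ, SSZ)))))
  [8] S(S(add(SSZ, mul(add(SZ, mul(Z, SSZ)), add(SZ, SSZ)))))
  [9] S(S(S(add(SZ, mul(add(SZ, mul(Z, SSZ)), add(SZ, SSZ))))))
  [10] S(S(S(S(add(Z, mul(add(SZ, mul(Z, SSZ)), add(SZ, SSZ)))))))
  [11] S(S(S(S(mul(add(SZ, mul(Z, SSZ)), add(SZ, SSZ))))))
  [12] S(S(S(S(mul(S(add(Z, mul(Z, SSZ))), add(SZ, SSZ))))))
  [13] S(S(S(S(add(add(SZ, SSZ), mul(add(Z, mul(Z, SSZ)), add(SZ, SSZ)))))))
  [14] S(S(S(S(add(S(add(Z, SSZ)), mul(add(Z, mul(Z, SSZ)), add(SZ, SSZ)))))))
  [15] S(S(S(S(S(add(add(Z, SSZ), mul(add(Z, mul(Z, SSZ)), add(SZ, SSZ))))))))
  [16] S(S(S(S(S(add(SSZ, mul(add(Z, mul(Z, SSZ)), add(SZ, SSZ))))))))
  [17] S(S(S(S(S(S(add(SZ, mul(add(Z, mul(Z, SSZ)), add(SZ, SSZ)))))))))
  [18] S(S(S(S(S(S(S(add(Z, mul(add(Z, mul(Z, SSZ)), add(SZ, SSZ))))))))))
  [19] S(S(S(S(S(S(S(mul(add(Z, mul(Z, SSZ)), add(SZ, SSZ)))))))))
  [20] S(S(S(S(S(S(S(mul(mul(Z, SSZ), add(SZ, SSZ)))))))))
  [21] S(S(S(S(S(S(S(mul(Z, add(SZ, SSZ)))))))))
  [22] S^7(Z)

Term B:
  start: add(S^4(Z), SSZ)
  [1] S(add(SSSZ, SSZ))
  [2] S(S(add(SSZ, SSZ)))
  [3] S(S(S(add(SZ, SSZ))))
  [4] S(S(S(S(add(Z, SSZ)))))
  [5] S^6(Z)

Answer: DIFFERENT — A ⇓ S^7(Z), B ⇓ S^6(Z)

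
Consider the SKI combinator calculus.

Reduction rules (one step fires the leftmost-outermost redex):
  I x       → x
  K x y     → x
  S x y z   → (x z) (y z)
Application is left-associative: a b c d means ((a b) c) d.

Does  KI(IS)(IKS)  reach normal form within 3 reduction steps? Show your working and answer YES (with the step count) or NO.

Answer: YES — reaches normal form KS in 3 ≤ 3 steps

Reduction:
  start: KI(IS)(IKS)
  step 1: I(IKS)
  step 2: IKS
  step 3: KS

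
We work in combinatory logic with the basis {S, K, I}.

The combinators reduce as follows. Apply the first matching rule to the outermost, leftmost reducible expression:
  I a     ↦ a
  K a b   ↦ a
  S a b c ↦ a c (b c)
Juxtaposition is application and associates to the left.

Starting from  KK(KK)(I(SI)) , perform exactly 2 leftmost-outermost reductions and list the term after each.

  start: KK(KK)(I(SI))
  →1  K(I(SI))
  →2  K(SI)

Answer: after 2 steps: K(SI)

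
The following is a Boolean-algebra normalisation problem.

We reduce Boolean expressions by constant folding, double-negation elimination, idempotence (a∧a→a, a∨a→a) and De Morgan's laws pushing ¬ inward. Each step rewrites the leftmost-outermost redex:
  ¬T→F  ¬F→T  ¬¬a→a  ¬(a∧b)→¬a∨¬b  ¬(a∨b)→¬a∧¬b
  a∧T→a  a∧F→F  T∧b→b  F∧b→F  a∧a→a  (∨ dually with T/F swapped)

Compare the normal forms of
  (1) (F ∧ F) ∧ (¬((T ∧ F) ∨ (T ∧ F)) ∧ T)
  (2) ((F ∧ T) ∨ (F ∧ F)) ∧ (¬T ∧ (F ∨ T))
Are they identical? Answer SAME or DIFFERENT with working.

Term A:
  start: (F ∧ F) ∧ (¬((T ∧ F) ∨ (T ∧ F)) ∧ T)
  →1  F ∧ (¬((T ∧ F) ∨ (T ∧ F)) ∧ T)
  →2  F

Term B:
  start: ((F ∧ T) ∨ (F ∧ F)) ∧ (¬T ∧ (F ∨ T))
  →1  (F ∨ (F ∧ F)) ∧ (¬T ∧ (F ∨ T))
  →2  (F ∧ F) ∧ (¬T ∧ (F ∨ T))
  →3  F ∧ (¬T ∧ (F ∨ T))
  →4  F

Answer: SAME — A ⇓ F, B ⇓ F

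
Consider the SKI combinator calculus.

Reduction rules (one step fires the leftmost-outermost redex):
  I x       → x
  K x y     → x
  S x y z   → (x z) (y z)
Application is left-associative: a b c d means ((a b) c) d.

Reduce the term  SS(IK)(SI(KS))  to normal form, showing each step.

  start: SS(IK)(SI(KS))
  step 1: S(SI(KS))(IK(SI(KS)))
  step 2: S(SI(KS))(K(SI(KS)))

Answer: normal form = S(SI(KS))(K(SI(KS)))  (in 2 steps)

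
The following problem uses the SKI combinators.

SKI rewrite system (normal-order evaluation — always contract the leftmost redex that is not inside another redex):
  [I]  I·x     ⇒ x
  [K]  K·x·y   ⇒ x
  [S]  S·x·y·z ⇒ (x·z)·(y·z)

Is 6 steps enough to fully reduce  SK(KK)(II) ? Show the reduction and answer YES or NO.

Answer: YES — reaches normal form I in 3 ≤ 6 steps

Derivation:
  start: SK(KK)(II)
  →1  K(II)(KK(II))
  →2  II
  →3  I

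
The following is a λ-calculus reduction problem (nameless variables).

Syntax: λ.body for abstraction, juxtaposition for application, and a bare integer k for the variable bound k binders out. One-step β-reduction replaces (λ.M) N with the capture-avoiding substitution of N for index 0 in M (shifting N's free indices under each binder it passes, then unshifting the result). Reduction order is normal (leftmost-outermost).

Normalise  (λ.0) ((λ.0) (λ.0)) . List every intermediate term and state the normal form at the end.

  start: (λ.0) ((λ.0) (λ.0))
  [1] (λ.0) (λ.0)
  [2] λ.0

Answer: normal form = λ.0  (in 2 steps)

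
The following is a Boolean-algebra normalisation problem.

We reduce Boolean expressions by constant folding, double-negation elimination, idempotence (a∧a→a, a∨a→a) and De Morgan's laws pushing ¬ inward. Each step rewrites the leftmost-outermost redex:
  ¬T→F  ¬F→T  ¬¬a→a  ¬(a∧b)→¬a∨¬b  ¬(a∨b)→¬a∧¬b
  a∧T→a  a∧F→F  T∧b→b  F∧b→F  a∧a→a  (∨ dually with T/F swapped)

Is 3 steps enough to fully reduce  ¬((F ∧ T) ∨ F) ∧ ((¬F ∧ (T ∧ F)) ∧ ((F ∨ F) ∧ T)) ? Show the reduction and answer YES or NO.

  start: ¬((F ∧ T) ∨ F) ∧ ((¬F ∧ (T ∧ F)) ∧ ((F ∨ F) ∧ T))
  [1] (¬(F ∧ T) ∧ ¬F) ∧ ((¬F ∧ (T ∧ F)) ∧ ((F ∨ F) ∧ T))
  [2] ((¬F ∨ ¬T) ∧ ¬F) ∧ ((¬F ∧ (T ∧ F)) ∧ ((F ∨ F) ∧ T))
  [3] ((T ∨ ¬T) ∧ ¬F) ∧ ((¬F ∧ (T ∧ F)) ∧ ((F ∨ F) ∧ T))

Answer: NO — after 3 steps the term is ((T ∨ ¬T) ∧ ¬F) ∧ ((¬F ∧ (T ∧ F)) ∧ ((F ∨ F) ∧ T)), not yet normal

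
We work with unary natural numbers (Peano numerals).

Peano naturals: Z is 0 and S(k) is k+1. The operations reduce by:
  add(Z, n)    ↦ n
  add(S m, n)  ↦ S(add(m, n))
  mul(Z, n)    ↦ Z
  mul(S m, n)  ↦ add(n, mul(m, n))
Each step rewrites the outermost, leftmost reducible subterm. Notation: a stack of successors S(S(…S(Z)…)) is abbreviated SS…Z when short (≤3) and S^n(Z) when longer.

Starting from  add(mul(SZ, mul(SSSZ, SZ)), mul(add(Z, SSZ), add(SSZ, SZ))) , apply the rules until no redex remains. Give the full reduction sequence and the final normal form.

  start: add(mul(SZ, mul(SSSZ, SZ)), mul(add(Z, SSZ), add(SSZ, SZ)))
  →1  add(add(mul(SSSZ, SZ), mul(Z, mul(SSSZ, SZ))), mul(add(Z, SSZ), add(SSZ, SZ)))
  →2  add(add(add(SZ, mul(SSZ, SZ)), mul(Z, mul(SSSZ, SZ))), mul(add(Z, SSZ), add(SSZ, SZ)))
  →3  add(add(S(add(Z, mul(SSZ, SZ))), mul(Z, mul(SSSZ, SZ))), mul(add(Z, SSZ), add(SSZ, SZ)))
  →4  add(S(add(add(Z, mul(SSZ, SZ)), mul(Z, mul(SSSZ, SZ)))), mul(add(Z, SSZ), add(SSZ, SZ)))
  →5  S(add(add(add(Z, mul(SSZ, SZ)), mul(Z, mul(SSSZ, SZ))), mul(add(Z, SSZ), add(SSZ, SZ))))
  →6  S(add(add(mul(SSZ, SZ), mul(Z, mul(SSSZ, SZ))), mul(add(Z, SSZ), add(SSZ, SZ))))
  →7  S(add(add(add(SZ, mul(SZ, SZ)), mul(Z, mul(SSSZ, SZ))), mul(add(Z, SSZ), add(SSZ, SZ))))
  →8  S(add(add(S(add(Z, mul(SZ, SZ))), mul(Z, mul(SSSZ, SZ))), mul(add(Z, SSZ), add(SSZ, SZ))))
  →9  S(add(S(add(add(Z, mul(SZ, SZ)), mul(Z, mul(SSSZ, SZ)))), mul(add(Z, SSZ), add(SSZ, SZ))))
  →10  S(S(add(add(add(Z, mul(SZ, SZ)), mul(Z, mul(SSSZ, SZ))), mul(add(Z, SSZ), add(SSZ, SZ)))))
  →11  S(S(add(add(mul(SZ, SZ), mul(Z, mul(SSSZ, SZ))), mul(add(Z, SSZ), add(SSZ, SZ)))))
  →12  S(S(add(add(add(SZ, mul(Z, SZ)), mul(Z, mul(SSSZ, SZ))), mul(add(Z, SSZ), add(SSZ, SZ)))))
  →13  S(S(add(add(S(add(Z, mul(Z, SZ))), mul(Z, mul(SSSZ, SZ))), mul(add(Z, SSZ), add(SSZ, SZ)))))
  →14  S(S(add(S(add(add(Z, mul(Z, SZ)), mul(Z, mul(SSSZ, SZ)))), mul(add(Z, SSZ), add(SSZ, SZ)))))
  →15  S(S(S(add(add(add(Z, mul(Z, SZ)), mul(Z, mul(SSSZ, SZ))), mul(add(Z, SSZ), add(SSZ, SZ))))))
  →16  S(S(S(add(add(mul(Z, SZ), mul(Z, mul(SSSZ, SZ))), mul(add(Z, SSZ), add(SSZ, SZ))))))
  →17  S(S(S(add(add(Z, mul(Z, mul(SSSZ, SZ))), mul(add(Z, SSZ), add(SSZ, SZ))))))
  →18  S(S(S(add(mul(Z, mul(SSSZ, SZ)), mul(add(Z, SSZ), add(SSZ, SZ))))))
  →19  S(S(S(add(Z, mul(add(Z, SSZ), add(SSZ, SZ))))))
  →20  S(S(S(mul(add(Z, SSZ), add(SSZ, SZ)))))
  →21  S(S(S(mul(SSZ, add(SSZ, SZ)))))
  →22  S(S(S(add(add(SSZ, SZ), mul(SZ, add(SSZ, SZ))))))
  →23  S(S(S(add(S(add(SZ, SZ)), mul(SZ, add(SSZ, SZ))))))
  →24  S(S(S(S(add(add(SZ, SZ), mul(SZ, add(SSZ, SZ)))))))
  →25  S(S(S(S(add(S(add(Z, SZ)), mul(SZ, add(SSZ, SZ)))))))
  →26  S(S(S(S(S(add(add(Z, SZ), mul(SZ, add(SSZ, SZ))))))))
  →27  S(S(S(S(S(add(SZ, mul(SZ, add(SSZ, SZ))))))))
  →28  S(S(S(S(S(S(add(Z, mul(SZ, add(SSZ, SZ)))))))))
  →29  S(S(S(S(S(S(mul(SZ, add(SSZ, SZ))))))))
  →30  S(S(S(S(S(S(add(add(SSZ, SZ), mul(Z, add(SSZ, SZ)))))))))
  →31  S(S(S(S(S(S(add(S(add(SZ, SZ)), mul(Z, add(SSZ, SZ)))))))))
  →32  S(S(S(S(S(S(S(add(add(SZ, SZ), mul(Z, add(SSZ, SZ))))))))))
  →33  S(S(S(S(S(S(S(add(S(add(Z, SZ)), mul(Z, add(SSZ, SZ))))))))))
  →34  S(S(S(S(S(S(S(S(add(add(Z, SZ), mul(Z, add(SSZ, SZ)))))))))))
  →35  S(S(S(S(S(S(S(S(add(SZ, mul(Z, add(SSZ, SZ)))))))))))
  →36  S(S(S(S(S(S(S(S(S(add(Z, mul(Z, add(SSZ, SZ))))))))))))
  →37  S(S(S(S(S(S(S(S(S(mul(Z, add(SSZ, SZ)))))))))))
  →38  S^9(Z)

Answer: normal form = S^9(Z)  (in 38 steps)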